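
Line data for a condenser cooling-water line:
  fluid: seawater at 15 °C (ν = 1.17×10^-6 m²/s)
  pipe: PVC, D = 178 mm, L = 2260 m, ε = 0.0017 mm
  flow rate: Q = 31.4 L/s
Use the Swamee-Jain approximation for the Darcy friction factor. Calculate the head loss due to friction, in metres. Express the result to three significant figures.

V = 4Q/(πD²) = 4·0.0314/(π·0.178²) = 1.262 m/s
Re = VD/ν = 1.262·0.178/1.17×10^-6 = 1.92×10^5 → turbulent
ε/D = 0.0017/178 = 9.55×10^-6
Swamee-Jain: f = 0.01574
h_f = f(L/D)V²/(2g) = 0.01574·(2260/0.178)·1.262²/(2·9.81) = 16.22 m

h_f ≈ 16.2 m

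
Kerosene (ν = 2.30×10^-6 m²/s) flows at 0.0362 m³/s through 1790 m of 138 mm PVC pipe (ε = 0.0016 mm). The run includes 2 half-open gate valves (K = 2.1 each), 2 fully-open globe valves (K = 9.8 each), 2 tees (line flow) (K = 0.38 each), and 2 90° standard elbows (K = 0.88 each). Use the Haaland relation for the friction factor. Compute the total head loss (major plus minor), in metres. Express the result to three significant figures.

V = 4Q/(πD²) = 2.420 m/s; V²/2g = 0.2986 m
Re = 1.45×10^5, ε/D = 1.16×10^-5 → f = 0.01657 (Haaland)
Major: h_f = f(L/D)·V²/2g = 0.01657·12971·0.2986 = 64.16 m
Minor: ΣK = 26.3; h_m = ΣK·V²/2g = 7.858 m
Total H_L = 64.16 + 7.858 = 72.02 m

H_L ≈ 72.0 m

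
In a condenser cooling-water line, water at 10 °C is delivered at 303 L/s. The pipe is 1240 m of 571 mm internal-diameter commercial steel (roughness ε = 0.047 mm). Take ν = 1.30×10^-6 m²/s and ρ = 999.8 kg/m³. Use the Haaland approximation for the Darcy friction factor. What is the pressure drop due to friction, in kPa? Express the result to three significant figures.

Δp ≈ 21.3 kPa

V = 4Q/(πD²) = 4·0.303/(π·0.571²) = 1.183 m/s
Re = VD/ν = 1.183·0.571/1.30×10^-6 = 5.20×10^5 → turbulent
ε/D = 0.047/571 = 8.23×10^-5
Haaland: f = 0.01399
h_f = f(L/D)V²/(2g) = 0.01399·(1240/0.571)·1.183²/(2·9.81) = 2.169 m
Δp = ρg·h_f = 999.8·9.81·2.169 = 21.27 kPa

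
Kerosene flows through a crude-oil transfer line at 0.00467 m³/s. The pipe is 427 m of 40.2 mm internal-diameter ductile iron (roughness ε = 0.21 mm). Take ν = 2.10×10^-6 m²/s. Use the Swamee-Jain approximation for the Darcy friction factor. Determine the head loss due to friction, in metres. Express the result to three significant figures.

h_f ≈ 237 m

V = 4Q/(πD²) = 4·0.00467/(π·0.0402²) = 3.679 m/s
Re = VD/ν = 3.679·0.0402/2.10×10^-6 = 7.04×10^4 → turbulent
ε/D = 0.21/40.2 = 0.00522
Swamee-Jain: f = 0.03235
h_f = f(L/D)V²/(2g) = 0.03235·(427/0.0402)·3.679²/(2·9.81) = 237.1 m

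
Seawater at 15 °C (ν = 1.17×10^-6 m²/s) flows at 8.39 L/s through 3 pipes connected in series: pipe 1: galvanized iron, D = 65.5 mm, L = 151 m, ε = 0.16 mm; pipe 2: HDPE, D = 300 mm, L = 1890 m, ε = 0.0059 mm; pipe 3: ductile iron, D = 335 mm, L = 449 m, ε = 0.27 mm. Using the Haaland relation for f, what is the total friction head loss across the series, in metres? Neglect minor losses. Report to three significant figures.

H ≈ 18.9 m

Pipe 1: V = 2.490 m/s, Re = 1.39×10^5, ε/D = 0.00244, f = 0.02574, h_1 = f(L/D)V²/2g = 18.75 m
Pipe 2: V = 0.1187 m/s, Re = 3.04×10^4, ε/D = 1.97×10^-5, f = 0.02327, h_2 = f(L/D)V²/2g = 0.1053 m
Pipe 3: V = 0.09519 m/s, Re = 2.73×10^4, ε/D = 8.06×10^-4, f = 0.02564, h_3 = f(L/D)V²/2g = 0.01587 m
Series → Q common, losses add: H = Σh = 18.87 m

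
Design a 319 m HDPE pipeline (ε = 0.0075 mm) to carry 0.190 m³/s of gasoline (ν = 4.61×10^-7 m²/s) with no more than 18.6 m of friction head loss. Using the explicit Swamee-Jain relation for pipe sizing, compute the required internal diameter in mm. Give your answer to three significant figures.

D ≈ 225 mm

Swamee-Jain (Type III): D = 0.66·[ε^1.25·(LQ²/(gh_f))^4.75 + ν·Q^9.4·(L/(gh_f))^5.2]^0.04
LQ²/(gh_f) = 0.06311; L/(gh_f) = 1.748
Term 1 = ε^1.25·(…)^4.75 = 7.84×10^-13; Term 2 = ν·Q^9.4·(…)^5.2 = 1.40×10^-12
D = 0.66·(7.84×10^-13 + 1.40×10^-12)^0.04 = 0.2255 m = 225 mm
Check: V = 4.76 m/s, Re = 2.33×10^6, f = 0.01129, h_f = 18.4 m ≈ 18.6 m ✓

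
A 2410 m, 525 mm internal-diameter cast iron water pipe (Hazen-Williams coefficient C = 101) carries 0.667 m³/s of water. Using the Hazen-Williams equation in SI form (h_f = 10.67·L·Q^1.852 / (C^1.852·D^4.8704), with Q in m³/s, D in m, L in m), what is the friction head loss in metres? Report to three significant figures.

h_f ≈ 54.4 m

h_f = 10.67·2410·0.667^1.852 / (101^1.852·0.525^4.8704) = 54.37 m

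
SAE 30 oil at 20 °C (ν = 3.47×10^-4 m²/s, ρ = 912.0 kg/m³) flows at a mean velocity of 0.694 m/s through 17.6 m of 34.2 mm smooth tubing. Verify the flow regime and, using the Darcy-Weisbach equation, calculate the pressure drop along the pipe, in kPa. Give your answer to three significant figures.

Re = VD/ν = 0.694·0.03420/3.47×10^-4 = 68.4 → laminar (Re < 2300)
f = 64/Re = 0.9357
h_f = f(L/D)V²/(2g) = 0.9357·(17.6/0.03420)·0.694²/(2·9.81) = 11.82 m
Δp = ρg·h_f = 912.0·9.81·11.82 = 105.8 kPa

Δp ≈ 106 kPa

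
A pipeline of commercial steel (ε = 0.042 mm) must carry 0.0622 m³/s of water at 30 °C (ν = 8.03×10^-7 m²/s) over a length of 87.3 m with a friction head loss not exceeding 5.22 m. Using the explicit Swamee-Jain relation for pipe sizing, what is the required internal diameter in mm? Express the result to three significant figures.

D ≈ 156 mm

Swamee-Jain (Type III): D = 0.66·[ε^1.25·(LQ²/(gh_f))^4.75 + ν·Q^9.4·(L/(gh_f))^5.2]^0.04
LQ²/(gh_f) = 0.006596; L/(gh_f) = 1.705
Term 1 = ε^1.25·(…)^4.75 = 1.48×10^-16; Term 2 = ν·Q^9.4·(…)^5.2 = 5.90×10^-17
D = 0.66·(1.48×10^-16 + 5.90×10^-17)^0.04 = 0.1557 m = 156 mm
Check: V = 3.27 m/s, Re = 6.34×10^5, f = 0.01587, h_f = 4.85 m ≈ 5.22 m ✓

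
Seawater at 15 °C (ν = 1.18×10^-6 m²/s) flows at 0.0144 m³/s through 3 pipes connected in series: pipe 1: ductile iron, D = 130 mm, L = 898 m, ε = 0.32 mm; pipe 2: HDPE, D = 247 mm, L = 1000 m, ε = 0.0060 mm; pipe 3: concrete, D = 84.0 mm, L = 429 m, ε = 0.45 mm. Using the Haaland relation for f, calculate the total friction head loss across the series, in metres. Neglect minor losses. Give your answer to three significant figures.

Pipe 1: V = 1.085 m/s, Re = 1.20×10^5, ε/D = 0.00246, f = 0.02594, h_1 = f(L/D)V²/2g = 10.75 m
Pipe 2: V = 0.3005 m/s, Re = 6.29×10^4, ε/D = 2.43×10^-5, f = 0.01975, h_2 = f(L/D)V²/2g = 0.3681 m
Pipe 3: V = 2.598 m/s, Re = 1.85×10^5, ε/D = 0.00536, f = 0.03152, h_3 = f(L/D)V²/2g = 55.40 m
Series → Q common, losses add: H = Σh = 66.51 m

H ≈ 66.5 m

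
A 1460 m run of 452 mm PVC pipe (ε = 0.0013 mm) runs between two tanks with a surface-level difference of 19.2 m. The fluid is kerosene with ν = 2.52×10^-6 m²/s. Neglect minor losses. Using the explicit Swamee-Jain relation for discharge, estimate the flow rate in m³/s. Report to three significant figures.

Q ≈ 0.480 m³/s

Swamee-Jain (Type II): Q = -0.965·√(gD⁵h_f/L)·ln[ε/(3.7D) + √(3.17ν²L/(gD³h_f))]
√(gD⁵h_f/L) = √(9.81·0.452⁵·19.2/1460) = 0.04933
ε/(3.7D) = 7.77×10^-7; √(3.17ν²L/(gD³h_f)) = 4.11×10^-5
Q = -0.965·0.04933·ln(4.188×10^-5) = 0.4799 m³/s
Check: V = 2.99 m/s, Re = 5.36×10^5, f = 0.01298, h_f = 19.1 m ≈ 19.2 m ✓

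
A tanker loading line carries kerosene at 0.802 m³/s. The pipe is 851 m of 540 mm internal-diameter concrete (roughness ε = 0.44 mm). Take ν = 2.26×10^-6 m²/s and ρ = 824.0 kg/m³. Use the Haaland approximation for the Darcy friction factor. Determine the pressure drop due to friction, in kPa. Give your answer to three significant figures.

V = 4Q/(πD²) = 4·0.802/(π·0.540²) = 3.502 m/s
Re = VD/ν = 3.502·0.540/2.26×10^-6 = 8.37×10^5 → turbulent
ε/D = 0.44/540 = 8.15×10^-4
Haaland: f = 0.01910
h_f = f(L/D)V²/(2g) = 0.01910·(851/0.540)·3.502²/(2·9.81) = 18.81 m
Δp = ρg·h_f = 824.0·9.81·18.81 = 152.1 kPa

Δp ≈ 152 kPa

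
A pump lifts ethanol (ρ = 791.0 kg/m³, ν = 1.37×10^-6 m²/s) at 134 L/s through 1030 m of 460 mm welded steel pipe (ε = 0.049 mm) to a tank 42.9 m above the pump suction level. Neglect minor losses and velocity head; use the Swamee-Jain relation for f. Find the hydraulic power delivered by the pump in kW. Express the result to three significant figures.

P_hyd ≈ 45.8 kW

V = 4Q/(πD²) = 0.8063 m/s; Re = 2.71×10^5; ε/D = 1.07×10^-4; f = 0.01572
h_f = f(L/D)V²/2g = 1.166 m
Total head H = z + h_f = 42.9 + 1.166 = 44.07 m
P_hyd = ρgQH = 791.0·9.81·0.134·44.07 = 45.82 kW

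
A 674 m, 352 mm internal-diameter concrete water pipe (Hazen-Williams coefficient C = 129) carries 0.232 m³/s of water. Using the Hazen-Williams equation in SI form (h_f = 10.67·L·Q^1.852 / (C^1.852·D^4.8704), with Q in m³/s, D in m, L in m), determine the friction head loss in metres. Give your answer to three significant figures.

h_f = 10.67·674·0.232^1.852 / (129^1.852·0.352^4.8704) = 9.581 m

h_f ≈ 9.58 m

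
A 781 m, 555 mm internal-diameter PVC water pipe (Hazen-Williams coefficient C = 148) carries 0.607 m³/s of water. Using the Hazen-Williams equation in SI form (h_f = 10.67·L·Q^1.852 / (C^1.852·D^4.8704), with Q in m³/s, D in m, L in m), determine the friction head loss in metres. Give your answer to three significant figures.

h_f ≈ 5.56 m

h_f = 10.67·781·0.607^1.852 / (148^1.852·0.555^4.8704) = 5.564 m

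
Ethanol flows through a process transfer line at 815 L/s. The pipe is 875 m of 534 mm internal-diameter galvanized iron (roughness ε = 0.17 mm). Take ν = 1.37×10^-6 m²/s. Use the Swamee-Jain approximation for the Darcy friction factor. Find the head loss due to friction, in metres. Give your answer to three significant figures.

V = 4Q/(πD²) = 4·0.815/(π·0.534²) = 3.639 m/s
Re = VD/ν = 3.639·0.534/1.37×10^-6 = 1.42×10^6 → turbulent
ε/D = 0.17/534 = 3.18×10^-4
Swamee-Jain: f = 0.01572
h_f = f(L/D)V²/(2g) = 0.01572·(875/0.534)·3.639²/(2·9.81) = 17.38 m

h_f ≈ 17.4 m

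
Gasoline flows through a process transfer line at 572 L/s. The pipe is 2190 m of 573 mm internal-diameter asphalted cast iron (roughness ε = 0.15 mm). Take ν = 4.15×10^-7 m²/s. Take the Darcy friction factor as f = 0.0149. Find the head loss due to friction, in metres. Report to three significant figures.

V = 4Q/(πD²) = 4·0.572/(π·0.573²) = 2.218 m/s
h_f = f(L/D)V²/(2g) = 0.01490·(2190/0.573)·2.218²/(2·9.81) = 14.28 m

h_f ≈ 14.3 m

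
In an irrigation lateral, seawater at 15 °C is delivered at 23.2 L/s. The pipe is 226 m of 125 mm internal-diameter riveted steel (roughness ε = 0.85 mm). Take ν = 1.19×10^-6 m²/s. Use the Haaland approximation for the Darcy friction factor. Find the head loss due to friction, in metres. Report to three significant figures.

h_f ≈ 11.1 m

V = 4Q/(πD²) = 4·0.0232/(π·0.125²) = 1.891 m/s
Re = VD/ν = 1.891·0.125/1.19×10^-6 = 1.99×10^5 → turbulent
ε/D = 0.85/125 = 0.00680
Haaland: f = 0.03383
h_f = f(L/D)V²/(2g) = 0.03383·(226/0.125)·1.891²/(2·9.81) = 11.14 m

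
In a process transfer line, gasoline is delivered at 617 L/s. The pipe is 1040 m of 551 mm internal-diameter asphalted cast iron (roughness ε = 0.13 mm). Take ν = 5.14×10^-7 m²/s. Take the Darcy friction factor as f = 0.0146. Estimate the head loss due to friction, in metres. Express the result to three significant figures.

V = 4Q/(πD²) = 4·0.617/(π·0.551²) = 2.588 m/s
h_f = f(L/D)V²/(2g) = 0.01460·(1040/0.551)·2.588²/(2·9.81) = 9.404 m

h_f ≈ 9.40 m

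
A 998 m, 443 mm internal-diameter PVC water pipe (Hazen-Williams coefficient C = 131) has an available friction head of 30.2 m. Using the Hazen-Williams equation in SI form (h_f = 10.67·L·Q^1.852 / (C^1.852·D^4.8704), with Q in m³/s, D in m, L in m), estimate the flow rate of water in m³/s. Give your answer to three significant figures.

Q ≈ 0.649 m³/s

Rearranging: Q = [h_f·C^1.852·D^4.8704 / (10.67·L)]^(1/1.852)
Q = [30.2·131^1.852·0.443^4.8704 / (10.67·998)]^0.540 = 0.6486 m³/s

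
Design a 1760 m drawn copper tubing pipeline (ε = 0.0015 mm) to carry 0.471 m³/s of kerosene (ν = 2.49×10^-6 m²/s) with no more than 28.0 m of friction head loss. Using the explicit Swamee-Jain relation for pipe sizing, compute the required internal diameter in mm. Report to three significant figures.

Swamee-Jain (Type III): D = 0.66·[ε^1.25·(LQ²/(gh_f))^4.75 + ν·Q^9.4·(L/(gh_f))^5.2]^0.04
LQ²/(gh_f) = 1.421; L/(gh_f) = 6.407
Term 1 = ε^1.25·(…)^4.75 = 2.79×10^-7; Term 2 = ν·Q^9.4·(…)^5.2 = 3.29×10^-5
D = 0.66·(2.79×10^-7 + 3.29×10^-5)^0.04 = 0.4369 m = 437 mm
Check: V = 3.14 m/s, Re = 5.51×10^5, f = 0.01292, h_f = 26.2 m ≈ 28.0 m ✓

D ≈ 437 mm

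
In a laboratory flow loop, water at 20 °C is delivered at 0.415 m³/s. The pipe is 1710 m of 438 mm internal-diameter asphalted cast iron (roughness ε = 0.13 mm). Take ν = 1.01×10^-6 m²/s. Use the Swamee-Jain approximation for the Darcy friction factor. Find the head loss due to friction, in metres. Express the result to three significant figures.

V = 4Q/(πD²) = 4·0.415/(π·0.438²) = 2.754 m/s
Re = VD/ν = 2.754·0.438/1.01×10^-6 = 1.19×10^6 → turbulent
ε/D = 0.13/438 = 2.97×10^-4
Swamee-Jain: f = 0.01561
h_f = f(L/D)V²/(2g) = 0.01561·(1710/0.438)·2.754²/(2·9.81) = 23.57 m

h_f ≈ 23.6 m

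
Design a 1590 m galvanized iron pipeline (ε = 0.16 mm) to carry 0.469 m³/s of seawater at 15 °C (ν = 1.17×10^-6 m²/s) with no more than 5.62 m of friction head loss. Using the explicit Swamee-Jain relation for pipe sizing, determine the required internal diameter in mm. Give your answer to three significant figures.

Swamee-Jain (Type III): D = 0.66·[ε^1.25·(LQ²/(gh_f))^4.75 + ν·Q^9.4·(L/(gh_f))^5.2]^0.04
LQ²/(gh_f) = 6.344; L/(gh_f) = 28.84
Term 1 = ε^1.25·(…)^4.75 = 0.116; Term 2 = ν·Q^9.4·(…)^5.2 = 0.0371
D = 0.66·(0.116 + 0.0371)^0.04 = 0.6123 m = 612 mm
Check: V = 1.59 m/s, Re = 8.33×10^5, f = 0.01554, h_f = 5.22 m ≈ 5.62 m ✓

D ≈ 612 mm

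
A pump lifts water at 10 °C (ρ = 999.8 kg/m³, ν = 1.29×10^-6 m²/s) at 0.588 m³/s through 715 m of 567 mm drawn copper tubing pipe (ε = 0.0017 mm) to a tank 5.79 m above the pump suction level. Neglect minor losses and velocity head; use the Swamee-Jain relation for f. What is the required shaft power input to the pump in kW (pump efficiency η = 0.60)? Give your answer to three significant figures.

P_shaft ≈ 94.6 kW

V = 4Q/(πD²) = 2.329 m/s; Re = 1.02×10^6; ε/D = 3.00×10^-6; f = 0.01164
h_f = f(L/D)V²/2g = 4.057 m
Total head H = z + h_f = 5.79 + 4.057 = 9.847 m
P_hyd = ρgQH = 999.8·9.81·0.588·9.847 = 56.79 kW
P_shaft = P_hyd/η = 56.79/0.60 = 94.64 kW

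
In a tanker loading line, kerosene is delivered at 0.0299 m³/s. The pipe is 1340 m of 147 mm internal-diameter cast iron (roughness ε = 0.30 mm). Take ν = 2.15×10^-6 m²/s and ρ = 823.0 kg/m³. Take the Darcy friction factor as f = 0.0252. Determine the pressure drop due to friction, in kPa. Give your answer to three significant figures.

V = 4Q/(πD²) = 4·0.0299/(π·0.147²) = 1.762 m/s
h_f = f(L/D)V²/(2g) = 0.02520·(1340/0.147)·1.762²/(2·9.81) = 36.34 m
Δp = ρg·h_f = 823.0·9.81·36.34 = 293.4 kPa

Δp ≈ 293 kPa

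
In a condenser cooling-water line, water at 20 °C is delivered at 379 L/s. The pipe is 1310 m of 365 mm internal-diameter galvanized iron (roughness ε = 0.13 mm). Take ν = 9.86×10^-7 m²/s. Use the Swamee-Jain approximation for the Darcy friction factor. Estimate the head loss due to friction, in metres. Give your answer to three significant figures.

h_f ≈ 38.6 m

V = 4Q/(πD²) = 4·0.379/(π·0.365²) = 3.622 m/s
Re = VD/ν = 3.622·0.365/9.86×10^-7 = 1.34×10^6 → turbulent
ε/D = 0.13/365 = 3.56×10^-4
Swamee-Jain: f = 0.01607
h_f = f(L/D)V²/(2g) = 0.01607·(1310/0.365)·3.622²/(2·9.81) = 38.58 m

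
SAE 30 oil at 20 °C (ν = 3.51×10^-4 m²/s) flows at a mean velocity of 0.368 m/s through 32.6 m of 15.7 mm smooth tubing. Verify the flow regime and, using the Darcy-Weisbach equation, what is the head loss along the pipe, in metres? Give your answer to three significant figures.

Re = VD/ν = 0.368·0.01570/3.51×10^-4 = 16.5 → laminar (Re < 2300)
f = 64/Re = 3.888
h_f = f(L/D)V²/(2g) = 3.888·(32.6/0.01570)·0.368²/(2·9.81) = 55.73 m

h_f ≈ 55.7 m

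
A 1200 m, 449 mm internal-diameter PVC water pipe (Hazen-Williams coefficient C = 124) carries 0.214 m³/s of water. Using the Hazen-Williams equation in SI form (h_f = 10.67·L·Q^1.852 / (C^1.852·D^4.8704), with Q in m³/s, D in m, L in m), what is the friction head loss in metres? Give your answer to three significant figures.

h_f = 10.67·1200·0.214^1.852 / (124^1.852·0.449^4.8704) = 4.830 m

h_f ≈ 4.83 m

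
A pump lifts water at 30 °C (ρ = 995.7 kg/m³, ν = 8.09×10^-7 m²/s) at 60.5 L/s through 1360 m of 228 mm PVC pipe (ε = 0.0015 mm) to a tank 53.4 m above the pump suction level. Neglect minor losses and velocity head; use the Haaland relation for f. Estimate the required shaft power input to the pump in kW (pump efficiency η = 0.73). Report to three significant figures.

V = 4Q/(πD²) = 1.482 m/s; Re = 4.18×10^5; ε/D = 6.58×10^-6; f = 0.01356
h_f = f(L/D)V²/2g = 9.051 m
Total head H = z + h_f = 53.4 + 9.051 = 62.45 m
P_hyd = ρgQH = 995.7·9.81·0.0605·62.45 = 36.91 kW
P_shaft = P_hyd/η = 36.91/0.73 = 50.56 kW

P_shaft ≈ 50.6 kW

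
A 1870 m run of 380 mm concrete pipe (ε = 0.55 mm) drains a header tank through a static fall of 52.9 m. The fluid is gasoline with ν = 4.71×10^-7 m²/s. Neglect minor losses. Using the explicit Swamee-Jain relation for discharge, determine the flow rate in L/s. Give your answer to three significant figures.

Q ≈ 354 L/s

Swamee-Jain (Type II): Q = -0.965·√(gD⁵h_f/L)·ln[ε/(3.7D) + √(3.17ν²L/(gD³h_f))]
√(gD⁵h_f/L) = √(9.81·0.380⁵·52.9/1870) = 0.04689
ε/(3.7D) = 3.91×10^-4; √(3.17ν²L/(gD³h_f)) = 6.80×10^-6
Q = -0.965·0.04689·ln(3.980×10^-4) = 0.3543 m³/s
Check: V = 3.12 m/s, Re = 2.52×10^6, f = 0.02167, h_f = 53.0 m ≈ 52.9 m ✓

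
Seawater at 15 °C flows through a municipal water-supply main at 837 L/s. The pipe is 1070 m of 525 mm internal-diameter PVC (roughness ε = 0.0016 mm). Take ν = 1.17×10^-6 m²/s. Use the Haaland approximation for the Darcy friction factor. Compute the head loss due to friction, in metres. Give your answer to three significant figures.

V = 4Q/(πD²) = 4·0.837/(π·0.525²) = 3.866 m/s
Re = VD/ν = 3.866·0.525/1.17×10^-6 = 1.73×10^6 → turbulent
ε/D = 0.0016/525 = 3.05×10^-6
Haaland: f = 0.01066
h_f = f(L/D)V²/(2g) = 0.01066·(1070/0.525)·3.866²/(2·9.81) = 16.55 m

h_f ≈ 16.5 m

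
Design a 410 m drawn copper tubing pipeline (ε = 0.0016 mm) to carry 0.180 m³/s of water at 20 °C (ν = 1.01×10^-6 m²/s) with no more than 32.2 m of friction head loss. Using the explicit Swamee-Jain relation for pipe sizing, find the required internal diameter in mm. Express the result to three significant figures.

D ≈ 211 mm

Swamee-Jain (Type III): D = 0.66·[ε^1.25·(LQ²/(gh_f))^4.75 + ν·Q^9.4·(L/(gh_f))^5.2]^0.04
LQ²/(gh_f) = 0.04205; L/(gh_f) = 1.298
Term 1 = ε^1.25·(…)^4.75 = 1.65×10^-14; Term 2 = ν·Q^9.4·(…)^5.2 = 3.92×10^-13
D = 0.66·(1.65×10^-14 + 3.92×10^-13)^0.04 = 0.2109 m = 211 mm
Check: V = 5.16 m/s, Re = 1.08×10^6, f = 0.01166, h_f = 30.7 m ≈ 32.2 m ✓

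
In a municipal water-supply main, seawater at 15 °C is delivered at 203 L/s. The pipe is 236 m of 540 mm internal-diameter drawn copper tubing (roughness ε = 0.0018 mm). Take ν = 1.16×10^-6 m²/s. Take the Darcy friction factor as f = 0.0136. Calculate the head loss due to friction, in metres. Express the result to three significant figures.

V = 4Q/(πD²) = 4·0.203/(π·0.540²) = 0.8864 m/s
h_f = f(L/D)V²/(2g) = 0.01360·(236/0.540)·0.8864²/(2·9.81) = 0.2380 m

h_f ≈ 0.238 m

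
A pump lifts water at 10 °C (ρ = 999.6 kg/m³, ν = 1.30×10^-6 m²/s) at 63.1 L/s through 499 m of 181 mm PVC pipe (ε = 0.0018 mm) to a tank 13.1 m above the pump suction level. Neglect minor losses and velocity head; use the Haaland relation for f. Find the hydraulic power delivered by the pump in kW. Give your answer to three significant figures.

V = 4Q/(πD²) = 2.452 m/s; Re = 3.41×10^5; ε/D = 9.94×10^-6; f = 0.01409
h_f = f(L/D)V²/2g = 11.91 m
Total head H = z + h_f = 13.1 + 11.91 = 25.01 m
P_hyd = ρgQH = 999.6·9.81·0.0631·25.01 = 15.47 kW

P_hyd ≈ 15.5 kW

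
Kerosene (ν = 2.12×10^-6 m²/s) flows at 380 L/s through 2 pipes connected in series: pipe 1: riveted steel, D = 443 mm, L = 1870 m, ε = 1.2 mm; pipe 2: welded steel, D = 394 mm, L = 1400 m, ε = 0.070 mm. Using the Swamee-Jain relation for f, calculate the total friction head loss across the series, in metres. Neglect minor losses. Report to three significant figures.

H ≈ 60.3 m

Pipe 1: V = 2.465 m/s, Re = 5.15×10^5, ε/D = 0.00271, f = 0.02582, h_1 = f(L/D)V²/2g = 33.77 m
Pipe 2: V = 3.117 m/s, Re = 5.79×10^5, ε/D = 1.78×10^-4, f = 0.01510, h_2 = f(L/D)V²/2g = 26.57 m
Series → Q common, losses add: H = Σh = 60.34 m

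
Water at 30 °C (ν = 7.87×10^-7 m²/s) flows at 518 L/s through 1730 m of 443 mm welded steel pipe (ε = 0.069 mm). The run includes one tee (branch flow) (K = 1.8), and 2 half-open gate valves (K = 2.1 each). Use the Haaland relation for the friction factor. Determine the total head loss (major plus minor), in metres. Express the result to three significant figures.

H_L ≈ 34.1 m

V = 4Q/(πD²) = 3.361 m/s; V²/2g = 0.5757 m
Re = 1.89×10^6, ε/D = 1.56×10^-4 → f = 0.01365 (Haaland)
Major: h_f = f(L/D)·V²/2g = 0.01365·3905·0.5757 = 30.68 m
Minor: ΣK = 6.00; h_m = ΣK·V²/2g = 3.454 m
Total H_L = 30.68 + 3.454 = 34.13 m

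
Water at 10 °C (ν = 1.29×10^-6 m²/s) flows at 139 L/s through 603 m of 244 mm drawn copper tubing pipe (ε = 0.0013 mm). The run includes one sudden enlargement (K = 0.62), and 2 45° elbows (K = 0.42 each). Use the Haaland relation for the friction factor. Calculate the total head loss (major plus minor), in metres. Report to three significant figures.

H_L ≈ 15.0 m

V = 4Q/(πD²) = 2.973 m/s; V²/2g = 0.4504 m
Re = 5.62×10^5, ε/D = 5.33×10^-6 → f = 0.01286 (Haaland)
Major: h_f = f(L/D)·V²/2g = 0.01286·2471·0.4504 = 14.31 m
Minor: ΣK = 1.46; h_m = ΣK·V²/2g = 0.6576 m
Total H_L = 14.31 + 0.6576 = 14.97 m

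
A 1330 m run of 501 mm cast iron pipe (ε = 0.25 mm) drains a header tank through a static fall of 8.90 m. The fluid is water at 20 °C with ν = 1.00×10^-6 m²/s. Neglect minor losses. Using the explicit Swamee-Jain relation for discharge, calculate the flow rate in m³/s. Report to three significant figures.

Swamee-Jain (Type II): Q = -0.965·√(gD⁵h_f/L)·ln[ε/(3.7D) + √(3.17ν²L/(gD³h_f))]
√(gD⁵h_f/L) = √(9.81·0.501⁵·8.90/1330) = 0.04552
ε/(3.7D) = 1.35×10^-4; √(3.17ν²L/(gD³h_f)) = 1.96×10^-5
Q = -0.965·0.04552·ln(1.545×10^-4) = 0.3855 m³/s
Check: V = 1.96 m/s, Re = 9.80×10^5, f = 0.01730, h_f = 8.95 m ≈ 8.90 m ✓

Q ≈ 0.385 m³/s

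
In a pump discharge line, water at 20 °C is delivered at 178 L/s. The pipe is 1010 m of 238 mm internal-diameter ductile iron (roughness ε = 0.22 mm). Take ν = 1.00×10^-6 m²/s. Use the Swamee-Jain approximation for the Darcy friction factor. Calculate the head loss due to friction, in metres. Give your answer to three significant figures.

h_f ≈ 68.2 m

V = 4Q/(πD²) = 4·0.178/(π·0.238²) = 4.001 m/s
Re = VD/ν = 4.001·0.238/1.00×10^-6 = 9.52×10^5 → turbulent
ε/D = 0.22/238 = 9.24×10^-4
Swamee-Jain: f = 0.01970
h_f = f(L/D)V²/(2g) = 0.01970·(1010/0.238)·4.001²/(2·9.81) = 68.20 m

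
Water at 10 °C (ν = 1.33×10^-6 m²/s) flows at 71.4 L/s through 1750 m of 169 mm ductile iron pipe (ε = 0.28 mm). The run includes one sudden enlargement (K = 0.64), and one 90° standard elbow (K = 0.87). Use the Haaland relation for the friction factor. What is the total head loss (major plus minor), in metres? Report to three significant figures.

H_L ≈ 123 m

V = 4Q/(πD²) = 3.183 m/s; V²/2g = 0.5164 m
Re = 4.04×10^5, ε/D = 0.00166 → f = 0.02279 (Haaland)
Major: h_f = f(L/D)·V²/2g = 0.02279·10355·0.5164 = 121.8 m
Minor: ΣK = 1.51; h_m = ΣK·V²/2g = 0.7797 m
Total H_L = 121.8 + 0.7797 = 122.6 m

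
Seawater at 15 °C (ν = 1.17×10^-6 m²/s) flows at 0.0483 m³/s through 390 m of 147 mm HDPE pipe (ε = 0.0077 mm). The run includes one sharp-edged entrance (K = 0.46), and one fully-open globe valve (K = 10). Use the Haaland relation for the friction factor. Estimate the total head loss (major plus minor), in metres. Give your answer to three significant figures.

H_L ≈ 20.1 m

V = 4Q/(πD²) = 2.846 m/s; V²/2g = 0.4128 m
Re = 3.58×10^5, ε/D = 5.24×10^-5 → f = 0.01440 (Haaland)
Major: h_f = f(L/D)·V²/2g = 0.01440·2653·0.4128 = 15.77 m
Minor: ΣK = 10.5; h_m = ΣK·V²/2g = 4.318 m
Total H_L = 15.77 + 4.318 = 20.09 m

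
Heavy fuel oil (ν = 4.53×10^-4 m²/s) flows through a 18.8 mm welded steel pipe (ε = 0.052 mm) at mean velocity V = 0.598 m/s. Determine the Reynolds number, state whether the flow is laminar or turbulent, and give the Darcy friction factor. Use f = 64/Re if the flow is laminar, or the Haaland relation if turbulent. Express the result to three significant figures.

Re = VD/ν = 0.5980·0.0188/4.53×10^-4 = 24.8
Re < 2300 → laminar → f = 64/Re = 2.579

Re ≈ 24.8; laminar; f = 64/Re ≈ 2.58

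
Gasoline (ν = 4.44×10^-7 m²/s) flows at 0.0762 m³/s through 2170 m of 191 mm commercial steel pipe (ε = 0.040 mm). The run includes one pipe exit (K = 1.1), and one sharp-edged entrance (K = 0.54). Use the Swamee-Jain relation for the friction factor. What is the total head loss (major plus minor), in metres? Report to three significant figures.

V = 4Q/(πD²) = 2.659 m/s; V²/2g = 0.3605 m
Re = 1.14×10^6, ε/D = 2.09×10^-4 → f = 0.01477 (Swamee-Jain)
Major: h_f = f(L/D)·V²/2g = 0.01477·11361·0.3605 = 60.49 m
Minor: ΣK = 1.64; h_m = ΣK·V²/2g = 0.5912 m
Total H_L = 60.49 + 0.5912 = 61.08 m

H_L ≈ 61.1 m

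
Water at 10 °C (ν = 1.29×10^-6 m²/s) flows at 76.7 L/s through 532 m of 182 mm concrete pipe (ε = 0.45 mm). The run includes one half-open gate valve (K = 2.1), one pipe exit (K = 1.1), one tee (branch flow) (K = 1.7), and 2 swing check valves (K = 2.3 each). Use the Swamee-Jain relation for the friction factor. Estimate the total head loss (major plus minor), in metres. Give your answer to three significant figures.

H_L ≈ 37.0 m

V = 4Q/(πD²) = 2.948 m/s; V²/2g = 0.4430 m
Re = 4.16×10^5, ε/D = 0.00247 → f = 0.02530 (Swamee-Jain)
Major: h_f = f(L/D)·V²/2g = 0.02530·2923·0.4430 = 32.76 m
Minor: ΣK = 9.50; h_m = ΣK·V²/2g = 4.209 m
Total H_L = 32.76 + 4.209 = 36.97 m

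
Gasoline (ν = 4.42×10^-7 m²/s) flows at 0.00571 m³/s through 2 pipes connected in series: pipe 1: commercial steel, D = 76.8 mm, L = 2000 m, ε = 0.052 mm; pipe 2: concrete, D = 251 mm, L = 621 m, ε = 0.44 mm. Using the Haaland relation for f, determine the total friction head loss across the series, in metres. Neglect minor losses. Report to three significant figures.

Pipe 1: V = 1.233 m/s, Re = 2.14×10^5, ε/D = 6.77×10^-4, f = 0.01942, h_1 = f(L/D)V²/2g = 39.17 m
Pipe 2: V = 0.1154 m/s, Re = 6.55×10^4, ε/D = 0.00175, f = 0.02506, h_2 = f(L/D)V²/2g = 0.04208 m
Series → Q common, losses add: H = Σh = 39.21 m

H ≈ 39.2 m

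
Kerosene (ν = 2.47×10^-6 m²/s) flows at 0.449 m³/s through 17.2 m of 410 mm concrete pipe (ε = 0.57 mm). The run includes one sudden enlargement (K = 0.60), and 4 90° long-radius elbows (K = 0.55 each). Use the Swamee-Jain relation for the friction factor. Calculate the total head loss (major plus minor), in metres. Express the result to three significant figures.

H_L ≈ 2.19 m

V = 4Q/(πD²) = 3.401 m/s; V²/2g = 0.5895 m
Re = 5.65×10^5, ε/D = 0.00139 → f = 0.02184 (Swamee-Jain)
Major: h_f = f(L/D)·V²/2g = 0.02184·41.95·0.5895 = 0.5402 m
Minor: ΣK = 2.80; h_m = ΣK·V²/2g = 1.651 m
Total H_L = 0.5402 + 1.651 = 2.191 m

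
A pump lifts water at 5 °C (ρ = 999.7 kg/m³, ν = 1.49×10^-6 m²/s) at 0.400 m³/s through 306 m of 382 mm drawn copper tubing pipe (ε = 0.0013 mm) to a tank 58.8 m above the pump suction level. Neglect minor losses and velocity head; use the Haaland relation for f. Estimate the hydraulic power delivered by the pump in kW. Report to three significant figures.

P_hyd ≈ 254 kW

V = 4Q/(πD²) = 3.490 m/s; Re = 8.95×10^5; ε/D = 3.40×10^-6; f = 0.01186
h_f = f(L/D)V²/2g = 5.897 m
Total head H = z + h_f = 58.8 + 5.897 = 64.70 m
P_hyd = ρgQH = 999.7·9.81·0.400·64.70 = 253.8 kW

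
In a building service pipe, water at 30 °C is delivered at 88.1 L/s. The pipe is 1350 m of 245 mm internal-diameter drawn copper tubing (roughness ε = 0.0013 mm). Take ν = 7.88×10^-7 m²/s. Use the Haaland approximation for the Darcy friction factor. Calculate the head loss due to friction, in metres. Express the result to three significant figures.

h_f ≈ 12.5 m

V = 4Q/(πD²) = 4·0.0881/(π·0.245²) = 1.869 m/s
Re = VD/ν = 1.869·0.245/7.88×10^-7 = 5.81×10^5 → turbulent
ε/D = 0.0013/245 = 5.31×10^-6
Haaland: f = 0.01278
h_f = f(L/D)V²/(2g) = 0.01278·(1350/0.245)·1.869²/(2·9.81) = 12.54 m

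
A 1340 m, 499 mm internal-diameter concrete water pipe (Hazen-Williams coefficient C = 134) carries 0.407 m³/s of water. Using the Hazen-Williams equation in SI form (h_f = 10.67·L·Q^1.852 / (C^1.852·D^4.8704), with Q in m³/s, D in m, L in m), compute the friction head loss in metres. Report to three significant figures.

h_f = 10.67·1340·0.407^1.852 / (134^1.852·0.499^4.8704) = 9.188 m

h_f ≈ 9.19 m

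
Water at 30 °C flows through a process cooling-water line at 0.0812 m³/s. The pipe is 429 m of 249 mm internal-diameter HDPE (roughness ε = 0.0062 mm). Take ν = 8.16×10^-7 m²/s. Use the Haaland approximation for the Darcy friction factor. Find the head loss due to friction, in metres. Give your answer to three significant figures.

h_f ≈ 3.25 m

V = 4Q/(πD²) = 4·0.0812/(π·0.249²) = 1.668 m/s
Re = VD/ν = 1.668·0.249/8.16×10^-7 = 5.09×10^5 → turbulent
ε/D = 0.0062/249 = 2.49×10^-5
Haaland: f = 0.01332
h_f = f(L/D)V²/(2g) = 0.01332·(429/0.249)·1.668²/(2·9.81) = 3.253 m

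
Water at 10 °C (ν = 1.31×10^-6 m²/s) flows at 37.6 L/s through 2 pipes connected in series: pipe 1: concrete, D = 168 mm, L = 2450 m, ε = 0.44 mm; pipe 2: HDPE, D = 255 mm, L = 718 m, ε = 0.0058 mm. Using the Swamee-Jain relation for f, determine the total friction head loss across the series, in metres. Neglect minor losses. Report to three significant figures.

H ≈ 57.0 m

Pipe 1: V = 1.696 m/s, Re = 2.18×10^5, ε/D = 0.00262, f = 0.02605, h_1 = f(L/D)V²/2g = 55.71 m
Pipe 2: V = 0.7362 m/s, Re = 1.43×10^5, ε/D = 2.27×10^-5, f = 0.01676, h_2 = f(L/D)V²/2g = 1.304 m
Series → Q common, losses add: H = Σh = 57.01 m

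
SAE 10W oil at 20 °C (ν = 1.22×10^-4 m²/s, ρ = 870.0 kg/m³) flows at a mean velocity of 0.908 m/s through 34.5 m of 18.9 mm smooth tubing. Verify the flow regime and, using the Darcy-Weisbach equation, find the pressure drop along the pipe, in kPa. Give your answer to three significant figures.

Δp ≈ 298 kPa

Re = VD/ν = 0.908·0.01890/1.22×10^-4 = 141 → laminar (Re < 2300)
f = 64/Re = 0.4550
h_f = f(L/D)V²/(2g) = 0.4550·(34.5/0.01890)·0.908²/(2·9.81) = 34.90 m
Δp = ρg·h_f = 870.0·9.81·34.90 = 297.9 kPa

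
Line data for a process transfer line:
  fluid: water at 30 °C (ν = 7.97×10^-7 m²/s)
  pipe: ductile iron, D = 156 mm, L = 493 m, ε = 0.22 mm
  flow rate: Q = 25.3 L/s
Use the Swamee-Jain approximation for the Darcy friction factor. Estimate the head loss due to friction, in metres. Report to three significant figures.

V = 4Q/(πD²) = 4·0.0253/(π·0.156²) = 1.324 m/s
Re = VD/ν = 1.324·0.156/7.97×10^-7 = 2.59×10^5 → turbulent
ε/D = 0.22/156 = 0.00141
Swamee-Jain: f = 0.02242
h_f = f(L/D)V²/(2g) = 0.02242·(493/0.156)·1.324²/(2·9.81) = 6.329 m

h_f ≈ 6.33 m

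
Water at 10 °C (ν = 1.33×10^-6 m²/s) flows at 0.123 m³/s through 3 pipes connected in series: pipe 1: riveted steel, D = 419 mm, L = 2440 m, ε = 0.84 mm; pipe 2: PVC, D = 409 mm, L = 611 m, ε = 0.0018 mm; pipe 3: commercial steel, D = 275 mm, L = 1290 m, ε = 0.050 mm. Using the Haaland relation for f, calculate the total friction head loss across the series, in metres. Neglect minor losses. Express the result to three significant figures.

H ≈ 22.4 m

Pipe 1: V = 0.8920 m/s, Re = 2.81×10^5, ε/D = 0.00200, f = 0.02405, h_1 = f(L/D)V²/2g = 5.680 m
Pipe 2: V = 0.9362 m/s, Re = 2.88×10^5, ε/D = 4.40×10^-6, f = 0.01449, h_2 = f(L/D)V²/2g = 0.9668 m
Pipe 3: V = 2.071 m/s, Re = 4.28×10^5, ε/D = 1.82×10^-4, f = 0.01533, h_3 = f(L/D)V²/2g = 15.72 m
Series → Q common, losses add: H = Σh = 22.37 m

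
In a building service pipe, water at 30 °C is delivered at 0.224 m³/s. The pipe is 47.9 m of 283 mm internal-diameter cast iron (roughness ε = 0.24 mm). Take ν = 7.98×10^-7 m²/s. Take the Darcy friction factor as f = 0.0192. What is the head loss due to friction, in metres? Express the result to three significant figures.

h_f ≈ 2.10 m

V = 4Q/(πD²) = 4·0.224/(π·0.283²) = 3.561 m/s
h_f = f(L/D)V²/(2g) = 0.01920·(47.9/0.283)·3.561²/(2·9.81) = 2.100 m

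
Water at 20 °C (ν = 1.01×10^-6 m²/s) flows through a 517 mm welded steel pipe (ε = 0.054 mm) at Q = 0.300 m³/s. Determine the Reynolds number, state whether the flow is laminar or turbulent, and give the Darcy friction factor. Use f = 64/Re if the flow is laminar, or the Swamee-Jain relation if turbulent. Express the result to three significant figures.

Re ≈ 7.32×10^5; turbulent; f ≈ 0.0140

V = 4Q/(πD²) = 1.429 m/s
Re = VD/ν = 1.429·0.517/1.01×10^-6 = 7.32×10^5
Re > 4000 → turbulent; ε/D = 1.04×10^-4
Swamee-Jain: f = 0.01395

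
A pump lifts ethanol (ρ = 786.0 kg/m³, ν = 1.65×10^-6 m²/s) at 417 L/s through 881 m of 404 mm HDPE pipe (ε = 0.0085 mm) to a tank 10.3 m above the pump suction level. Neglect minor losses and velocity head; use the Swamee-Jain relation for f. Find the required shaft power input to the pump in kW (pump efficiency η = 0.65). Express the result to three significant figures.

V = 4Q/(πD²) = 3.253 m/s; Re = 7.96×10^5; ε/D = 2.10×10^-5; f = 0.01250
h_f = f(L/D)V²/2g = 14.70 m
Total head H = z + h_f = 10.3 + 14.70 = 25.00 m
P_hyd = ρgQH = 786.0·9.81·0.417·25.00 = 80.39 kW
P_shaft = P_hyd/η = 80.39/0.65 = 123.7 kW

P_shaft ≈ 124 kW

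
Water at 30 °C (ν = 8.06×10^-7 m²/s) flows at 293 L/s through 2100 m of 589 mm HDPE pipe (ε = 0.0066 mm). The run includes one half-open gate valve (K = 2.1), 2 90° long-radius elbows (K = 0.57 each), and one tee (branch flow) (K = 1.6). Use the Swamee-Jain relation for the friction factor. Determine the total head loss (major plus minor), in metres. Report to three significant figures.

H_L ≈ 2.88 m

V = 4Q/(πD²) = 1.075 m/s; V²/2g = 0.05894 m
Re = 7.86×10^5, ε/D = 1.12×10^-5 → f = 0.01233 (Swamee-Jain)
Major: h_f = f(L/D)·V²/2g = 0.01233·3565·0.05894 = 2.591 m
Minor: ΣK = 4.84; h_m = ΣK·V²/2g = 0.2853 m
Total H_L = 2.591 + 0.2853 = 2.876 m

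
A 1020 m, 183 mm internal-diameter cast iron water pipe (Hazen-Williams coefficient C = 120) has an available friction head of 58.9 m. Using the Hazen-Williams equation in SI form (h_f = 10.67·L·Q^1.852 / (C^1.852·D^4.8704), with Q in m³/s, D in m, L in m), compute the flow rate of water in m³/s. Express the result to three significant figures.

Rearranging: Q = [h_f·C^1.852·D^4.8704 / (10.67·L)]^(1/1.852)
Q = [58.9·120^1.852·0.183^4.8704 / (10.67·1020)]^0.540 = 0.08235 m³/s

Q ≈ 0.0824 m³/s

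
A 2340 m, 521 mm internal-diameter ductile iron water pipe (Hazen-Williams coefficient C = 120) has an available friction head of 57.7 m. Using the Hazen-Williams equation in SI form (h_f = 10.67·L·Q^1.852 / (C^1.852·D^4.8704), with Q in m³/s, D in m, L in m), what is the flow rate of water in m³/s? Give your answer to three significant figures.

Rearranging: Q = [h_f·C^1.852·D^4.8704 / (10.67·L)]^(1/1.852)
Q = [57.7·120^1.852·0.521^4.8704 / (10.67·2340)]^0.540 = 0.8149 m³/s

Q ≈ 0.815 m³/s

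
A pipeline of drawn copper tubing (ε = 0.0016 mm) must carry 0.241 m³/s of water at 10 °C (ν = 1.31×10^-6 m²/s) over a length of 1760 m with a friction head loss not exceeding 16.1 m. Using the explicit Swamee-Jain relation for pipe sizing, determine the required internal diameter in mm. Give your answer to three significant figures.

D ≈ 371 mm

Swamee-Jain (Type III): D = 0.66·[ε^1.25·(LQ²/(gh_f))^4.75 + ν·Q^9.4·(L/(gh_f))^5.2]^0.04
LQ²/(gh_f) = 0.6472; L/(gh_f) = 11.14
Term 1 = ε^1.25·(…)^4.75 = 7.21×10^-9; Term 2 = ν·Q^9.4·(…)^5.2 = 5.66×10^-7
D = 0.66·(7.21×10^-9 + 5.66×10^-7)^0.04 = 0.3714 m = 371 mm
Check: V = 2.22 m/s, Re = 6.31×10^5, f = 0.01264, h_f = 15.1 m ≈ 16.1 m ✓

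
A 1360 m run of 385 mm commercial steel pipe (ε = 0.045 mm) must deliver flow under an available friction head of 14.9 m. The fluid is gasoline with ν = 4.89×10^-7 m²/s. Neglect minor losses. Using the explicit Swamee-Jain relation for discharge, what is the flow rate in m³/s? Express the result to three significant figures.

Q ≈ 0.293 m³/s

Swamee-Jain (Type II): Q = -0.965·√(gD⁵h_f/L)·ln[ε/(3.7D) + √(3.17ν²L/(gD³h_f))]
√(gD⁵h_f/L) = √(9.81·0.385⁵·14.9/1360) = 0.03015
ε/(3.7D) = 3.16×10^-5; √(3.17ν²L/(gD³h_f)) = 1.11×10^-5
Q = -0.965·0.03015·ln(4.271×10^-5) = 0.2927 m³/s
Check: V = 2.51 m/s, Re = 1.98×10^6, f = 0.01317, h_f = 15.0 m ≈ 14.9 m ✓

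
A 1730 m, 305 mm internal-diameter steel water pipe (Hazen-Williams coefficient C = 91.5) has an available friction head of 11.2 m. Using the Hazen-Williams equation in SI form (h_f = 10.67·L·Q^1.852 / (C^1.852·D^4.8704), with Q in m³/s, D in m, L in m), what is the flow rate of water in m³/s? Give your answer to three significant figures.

Q ≈ 0.0738 m³/s

Rearranging: Q = [h_f·C^1.852·D^4.8704 / (10.67·L)]^(1/1.852)
Q = [11.2·91.5^1.852·0.305^4.8704 / (10.67·1730)]^0.540 = 0.07382 m³/s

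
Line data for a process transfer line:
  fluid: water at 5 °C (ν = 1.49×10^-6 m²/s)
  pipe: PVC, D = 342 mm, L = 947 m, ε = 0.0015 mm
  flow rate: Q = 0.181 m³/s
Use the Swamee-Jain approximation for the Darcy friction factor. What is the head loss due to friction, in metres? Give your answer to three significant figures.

V = 4Q/(πD²) = 4·0.181/(π·0.342²) = 1.970 m/s
Re = VD/ν = 1.970·0.342/1.49×10^-6 = 4.52×10^5 → turbulent
ε/D = 0.0015/342 = 4.39×10^-6
Swamee-Jain: f = 0.01340
h_f = f(L/D)V²/(2g) = 0.01340·(947/0.342)·1.970²/(2·9.81) = 7.339 m

h_f ≈ 7.34 m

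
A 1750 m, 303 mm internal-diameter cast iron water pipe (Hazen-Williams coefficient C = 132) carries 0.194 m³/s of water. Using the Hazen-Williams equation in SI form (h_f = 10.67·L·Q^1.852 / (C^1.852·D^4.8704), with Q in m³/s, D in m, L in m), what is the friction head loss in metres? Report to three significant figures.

h_f ≈ 35.5 m

h_f = 10.67·1750·0.194^1.852 / (132^1.852·0.303^4.8704) = 35.52 m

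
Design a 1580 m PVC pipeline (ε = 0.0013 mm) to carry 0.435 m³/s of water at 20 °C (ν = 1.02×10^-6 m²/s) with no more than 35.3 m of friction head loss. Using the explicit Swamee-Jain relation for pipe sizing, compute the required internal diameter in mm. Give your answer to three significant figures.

D ≈ 381 mm

Swamee-Jain (Type III): D = 0.66·[ε^1.25·(LQ²/(gh_f))^4.75 + ν·Q^9.4·(L/(gh_f))^5.2]^0.04
LQ²/(gh_f) = 0.8634; L/(gh_f) = 4.563
Term 1 = ε^1.25·(…)^4.75 = 2.18×10^-8; Term 2 = ν·Q^9.4·(…)^5.2 = 1.09×10^-6
D = 0.66·(2.18×10^-8 + 1.09×10^-6)^0.04 = 0.3814 m = 381 mm
Check: V = 3.81 m/s, Re = 1.42×10^6, f = 0.01105, h_f = 33.8 m ≈ 35.3 m ✓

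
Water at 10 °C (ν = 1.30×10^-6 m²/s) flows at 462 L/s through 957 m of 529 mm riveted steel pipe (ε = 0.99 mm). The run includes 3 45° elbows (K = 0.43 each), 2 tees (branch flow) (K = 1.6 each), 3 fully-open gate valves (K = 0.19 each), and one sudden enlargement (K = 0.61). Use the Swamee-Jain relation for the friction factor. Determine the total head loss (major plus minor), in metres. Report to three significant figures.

V = 4Q/(πD²) = 2.102 m/s; V²/2g = 0.2252 m
Re = 8.55×10^5, ε/D = 0.00187 → f = 0.02332 (Swamee-Jain)
Major: h_f = f(L/D)·V²/2g = 0.02332·1809·0.2252 = 9.502 m
Minor: ΣK = 5.67; h_m = ΣK·V²/2g = 1.277 m
Total H_L = 9.502 + 1.277 = 10.78 m

H_L ≈ 10.8 m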